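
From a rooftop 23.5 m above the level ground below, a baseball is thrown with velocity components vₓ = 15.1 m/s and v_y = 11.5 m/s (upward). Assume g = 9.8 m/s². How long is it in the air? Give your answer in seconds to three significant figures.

The projectile lands when y = 23.5 + (11.50) t − ½·9.80·t² = 0. Positive root: t = (11.50 + √(11.50² + 2·9.80·23.5)) / 9.80 = (11.50 + 24.35) / 9.80 = 3.658 s.

3.66 s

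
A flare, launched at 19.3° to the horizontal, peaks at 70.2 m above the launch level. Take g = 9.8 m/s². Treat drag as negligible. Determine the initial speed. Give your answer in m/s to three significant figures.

112 m/s

At the peak v_y = 0, so v_y0 = √(2gH) = √(2 × 9.80 × 70.2) = 37.09 m/s.
v_y0 = v₀ sin θ ⇒ v₀ = 37.09 / sin 19.3° = 112.2 m/s.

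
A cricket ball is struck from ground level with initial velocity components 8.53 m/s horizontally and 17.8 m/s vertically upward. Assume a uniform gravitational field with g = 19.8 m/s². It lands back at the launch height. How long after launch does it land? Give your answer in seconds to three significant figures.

Time of flight on level ground: T = 2 v_y0 / g = 2 × 17.80 / 19.8 = 1.798 s.

1.80 s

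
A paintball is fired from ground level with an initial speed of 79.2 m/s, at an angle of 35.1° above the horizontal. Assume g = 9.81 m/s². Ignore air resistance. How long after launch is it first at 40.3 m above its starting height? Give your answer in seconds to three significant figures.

vₓ = 79.20 cos 35.1° = 64.80 m/s; v_y0 = 79.20 sin 35.1° = 45.54 m/s.
Require v_y0 t − ½ g t² = 40.3, i.e. 4.905 t² − 45.54 t + 40.3 = 0.
t = [45.54 ± √(45.54² − 2·9.81·40.3)] / 9.81 = (45.54 ± 35.82) / 9.81, so t = 0.9906 s or t = 8.294 s.
The first (ascending) time is 0.9906 s.

0.991 s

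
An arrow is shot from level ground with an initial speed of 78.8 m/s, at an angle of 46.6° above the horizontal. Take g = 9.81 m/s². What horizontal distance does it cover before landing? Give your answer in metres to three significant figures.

632 m

vₓ = 78.80 cos 46.6° = 54.14 m/s; v_y0 = 78.80 sin 46.6° = 57.25 m/s.
Time aloft: T = 2 v_y0 / g = 2 × 57.25 / 9.81 = 11.67 s.
Range: R = vₓ T = 54.14 × 11.67 = 632.0 m.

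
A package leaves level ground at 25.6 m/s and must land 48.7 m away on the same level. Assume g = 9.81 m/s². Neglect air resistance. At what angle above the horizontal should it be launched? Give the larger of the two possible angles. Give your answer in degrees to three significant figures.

66.6°

Level-ground range R = v₀² sin(2θ)/g ⇒ sin(2θ) = gR/v₀² = 9.81 × 48.7 / 25.6² = 0.7290.
2θ = 46.80° or 180° − 46.80° = 133.2°, so θ = 23.40° or 66.60°.
The larger angle is 66.60°.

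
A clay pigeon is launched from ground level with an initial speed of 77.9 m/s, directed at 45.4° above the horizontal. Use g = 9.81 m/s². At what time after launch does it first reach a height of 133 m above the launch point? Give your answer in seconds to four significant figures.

3.451 s

vₓ = 77.90 cos 45.4° = 54.70 m/s; v_y0 = 77.90 sin 45.4° = 55.47 m/s.
Set y = v_y0 t − ½ g t² = 133: 4.905 t² − 55.47 t + 133 = 0.
t = [55.47 ± √(55.47² − 2·9.81·133)] / 9.81 = (55.47 ± 21.61) / 9.81, so t = 3.451 s or t = 7.857 s.
The first (ascending) time is 3.451 s.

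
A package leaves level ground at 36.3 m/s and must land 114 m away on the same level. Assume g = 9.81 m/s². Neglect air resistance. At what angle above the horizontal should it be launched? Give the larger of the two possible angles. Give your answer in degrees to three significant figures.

61.0°

Level-ground range R = v₀² sin(2θ)/g ⇒ sin(2θ) = gR/v₀² = 9.81 × 114 / 36.3² = 0.8487.
2θ = 58.07° or 180° − 58.07° = 121.9°, so θ = 29.04° or 60.96°.
The larger angle is 60.96°.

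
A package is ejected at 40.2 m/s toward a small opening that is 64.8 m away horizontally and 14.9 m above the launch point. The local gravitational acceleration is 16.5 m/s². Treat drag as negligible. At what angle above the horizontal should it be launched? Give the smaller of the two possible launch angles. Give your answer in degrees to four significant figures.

Trajectory: y = x tanθ − g x² (1 + tan²θ)/(2v₀²). With x = 64.8, y = 14.9, v₀ = 40.2, g = 16.5:
21.44 tan²θ − 64.8 tanθ + (36.34) = 0.
tanθ = [64.8 ± √(64.8² − 4 × 21.44 × (36.34))] / (2 × 21.44) = (64.8 ± 32.91) / 42.87, giving tanθ = 0.7437 or 2.279.
θ = 36.64° or 66.31°; the smaller is 36.64°.

36.64°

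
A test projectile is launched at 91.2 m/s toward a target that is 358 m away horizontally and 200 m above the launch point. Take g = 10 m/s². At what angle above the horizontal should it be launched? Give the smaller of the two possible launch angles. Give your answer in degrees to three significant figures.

44.4°

Trajectory: y = x tanθ − g x² (1 + tan²θ)/(2v₀²). With x = 358, y = 200, v₀ = 91.2, g = 10.0:
77.05 tan²θ − 358 tanθ + (277.0) = 0.
tanθ = [358 ± √(358² − 4 × 77.05 × (277.0))] / (2 × 77.05) = (358 ± 206.8) / 154.1, giving tanθ = 0.9810 or 3.666.
θ = 44.45° or 74.74°; the smaller is 44.45°.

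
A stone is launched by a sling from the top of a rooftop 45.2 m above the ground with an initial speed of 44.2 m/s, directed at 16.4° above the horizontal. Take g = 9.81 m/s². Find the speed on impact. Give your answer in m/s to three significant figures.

vₓ = 44.20 cos 16.4° = 42.40 m/s; v_y0 = 44.20 sin 16.4° = 12.48 m/s.
Vertical motion (up positive, ground at y = 0): 4.905 t² − (12.48) t − 45.2 = 0, so t = (12.48 + √(12.48² + 2·9.81·45.2)) / 9.81 = (12.48 + 32.29) / 9.81 = 4.564 s.
Vertical velocity at impact: v_y = v_y0 − g t = 12.48 − 9.81 × 4.564 = −32.29 m/s.
Speed: |v| = √(vₓ² + v_y²) = √(42.40² + 32.29²) = 53.30 m/s.

53.3 m/s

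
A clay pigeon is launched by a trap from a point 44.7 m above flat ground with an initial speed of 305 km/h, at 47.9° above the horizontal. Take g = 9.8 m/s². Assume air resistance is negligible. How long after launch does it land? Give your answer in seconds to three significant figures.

13.5 s

Convert: 305 km/h = 305/3.6 = 84.72 m/s.
Horizontal component vₓ = 84.72 cos 47.9° = 56.80 m/s; vertical v_y0 = 84.72 sin 47.9° = 62.86 m/s.
With up positive and y = 0 at the ground: y(t) = 44.7 + (62.86) t − 4.900 t². Setting y = 0 and taking the positive root: t = [62.86 + √(62.86² + 2·9.80·44.7)] / 9.80 = (62.86 + 69.48) / 9.80 = 13.50 s.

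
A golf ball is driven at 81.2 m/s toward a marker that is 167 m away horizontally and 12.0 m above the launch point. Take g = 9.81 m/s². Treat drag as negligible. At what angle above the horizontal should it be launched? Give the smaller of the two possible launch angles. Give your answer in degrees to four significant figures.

Trajectory: y = x tanθ − g x² (1 + tan²θ)/(2v₀²). With x = 167, y = 12.0, v₀ = 81.2, g = 9.81:
20.75 tan²θ − 167 tanθ + (32.75) = 0.
tanθ = [167 ± √(167² − 4 × 20.75 × (32.75))] / (2 × 20.75) = (167 ± 158.7) / 41.49, giving tanθ = 0.2011 or 7.848.
θ = 11.37° or 82.74°; the smaller is 11.37°.

11.37°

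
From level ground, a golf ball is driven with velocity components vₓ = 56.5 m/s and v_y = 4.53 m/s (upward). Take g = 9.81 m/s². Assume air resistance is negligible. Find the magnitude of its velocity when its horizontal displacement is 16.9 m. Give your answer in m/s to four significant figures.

Time to reach x = 16.9 m: t = x/vₓ = 16.9/56.50 = 0.2991 s.
Vertical velocity there: v_y = v_y0 − g t = 4.530 − 9.81 × 0.2991 = 1.596 m/s.
Speed: √(vₓ² + v_y²) = √(56.50² + 1.596²) = 56.52 m/s.

56.52 m/s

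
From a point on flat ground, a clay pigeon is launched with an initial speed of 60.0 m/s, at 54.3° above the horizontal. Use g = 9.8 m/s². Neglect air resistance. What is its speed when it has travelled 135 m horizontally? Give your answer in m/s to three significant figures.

36.7 m/s

vₓ = 60.00 cos 54.3° = 35.01 m/s; v_y0 = 60.00 sin 54.3° = 48.73 m/s.
Time to reach x = 135 m: t = x/vₓ = 135/35.01 = 3.856 s.
Vertical velocity there: v_y = v_y0 − g t = 48.73 − 9.80 × 3.856 = 10.94 m/s.
Speed: √(vₓ² + v_y²) = √(35.01² + 10.94²) = 36.68 m/s.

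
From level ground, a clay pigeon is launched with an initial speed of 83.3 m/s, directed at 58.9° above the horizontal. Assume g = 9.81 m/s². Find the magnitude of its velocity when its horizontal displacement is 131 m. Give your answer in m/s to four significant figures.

vₓ = 83.30 cos 58.9° = 43.03 m/s; v_y0 = 83.30 sin 58.9° = 71.33 m/s.
At x = 131 m, t = x/vₓ = 131/43.03 = 3.045 s.
Vertical velocity there: v_y = v_y0 − g t = 71.33 − 9.81 × 3.045 = 41.46 m/s.
Speed: √(vₓ² + v_y²) = √(43.03² + 41.46²) = 59.75 m/s.

59.75 m/s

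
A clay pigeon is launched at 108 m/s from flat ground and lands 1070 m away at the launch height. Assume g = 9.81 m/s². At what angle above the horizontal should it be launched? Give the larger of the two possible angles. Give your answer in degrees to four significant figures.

R = v₀² sin 2θ / g gives sin 2θ = gR/v₀² = 9.81·1070/108² = 0.8999.
2θ = 64.15° or 180° − 64.15° = 115.9°, so θ = 32.07° or 57.93°.
The larger angle is 57.93°.

57.93°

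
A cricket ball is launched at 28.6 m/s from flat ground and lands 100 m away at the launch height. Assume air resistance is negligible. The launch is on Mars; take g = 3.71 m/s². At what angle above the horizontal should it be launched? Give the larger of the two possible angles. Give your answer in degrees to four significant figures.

76.51°

From R = (v₀²/g) sin 2θ: sin 2θ = 3.71 × 100 / 817.96 = 0.4536.
2θ = 26.97° or 180° − 26.97° = 153.0°, so θ = 13.49° or 76.51°.
The larger angle is 76.51°.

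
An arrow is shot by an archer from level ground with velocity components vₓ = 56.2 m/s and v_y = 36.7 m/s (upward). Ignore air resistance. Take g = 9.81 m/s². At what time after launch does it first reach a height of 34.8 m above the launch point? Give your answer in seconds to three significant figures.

Require v_y0 t − ½ g t² = 34.8, i.e. 4.905 t² − 36.70 t + 34.8 = 0.
Quadratic formula: t = (36.70 ± √664.11) / 9.81 = (36.70 ± 25.77) / 9.81 → t = 1.114 s or 6.368 s.
The first (ascending) time is 1.114 s.

1.11 s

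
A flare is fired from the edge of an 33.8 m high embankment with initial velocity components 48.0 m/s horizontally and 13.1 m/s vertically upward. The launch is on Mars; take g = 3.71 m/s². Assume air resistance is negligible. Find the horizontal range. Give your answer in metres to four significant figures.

Vertical motion (up positive, ground at y = 0): 1.855 t² − (13.10) t − 33.8 = 0, so t = (13.10 + √(13.10² + 2·3.71·33.8)) / 3.71 = (13.10 + 20.55) / 3.71 = 9.071 s.
Horizontal distance: R = vₓ t = 48.00 × 9.071 = 435.4 m.

435.4 m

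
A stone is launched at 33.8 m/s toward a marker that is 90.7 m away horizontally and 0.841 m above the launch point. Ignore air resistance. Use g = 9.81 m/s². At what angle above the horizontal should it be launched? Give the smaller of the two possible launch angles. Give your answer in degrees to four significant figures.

26.27°

Trajectory: y = x tanθ − g x² (1 + tan²θ)/(2v₀²). With x = 90.7, y = 0.841, v₀ = 33.8, g = 9.81:
35.32 tan²θ − 90.7 tanθ + (36.16) = 0.
tanθ = [90.7 ± √(90.7² − 4 × 35.32 × (36.16))] / (2 × 35.32) = (90.7 ± 55.84) / 70.64, giving tanθ = 0.4935 or 2.074.
θ = 26.27° or 64.26°; the smaller is 26.27°.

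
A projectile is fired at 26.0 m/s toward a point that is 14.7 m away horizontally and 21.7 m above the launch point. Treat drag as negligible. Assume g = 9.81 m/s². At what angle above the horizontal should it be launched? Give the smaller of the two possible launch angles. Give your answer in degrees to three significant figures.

Trajectory: y = x tanθ − g x² (1 + tan²θ)/(2v₀²). With x = 14.7, y = 21.7, v₀ = 26.0, g = 9.81:
1.568 tan²θ − 14.7 tanθ + (23.27) = 0.
tanθ = [14.7 ± √(14.7² − 4 × 1.568 × (23.27))] / (2 × 1.568) = (14.7 ± 8.376) / 3.136, giving tanθ = 2.017 or 7.359.
θ = 63.62° or 82.26°; the smaller is 63.62°.

63.6°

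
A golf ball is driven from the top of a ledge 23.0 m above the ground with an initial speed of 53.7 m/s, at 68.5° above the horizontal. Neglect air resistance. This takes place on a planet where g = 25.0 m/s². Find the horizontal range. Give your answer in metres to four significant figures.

86.87 m

vₓ = 53.70 cos 68.5° = 19.68 m/s; v_y0 = 53.70 sin 68.5° = 49.96 m/s.
The projectile lands when y = 23.0 + (49.96) t − ½·25.0·t² = 0. Positive root: t = (49.96 + √(49.96² + 2·25.0·23.0)) / 25.0 = (49.96 + 60.38) / 25.0 = 4.414 s.
Horizontal distance: R = vₓ t = 19.68 × 4.414 = 86.87 m.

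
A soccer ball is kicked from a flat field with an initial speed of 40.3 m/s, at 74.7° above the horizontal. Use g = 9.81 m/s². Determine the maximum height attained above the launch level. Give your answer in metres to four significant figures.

Resolve: vₓ = 40.30 cos 74.7° = 10.63 m/s and v_y0 = 40.30 sin 74.7° = 38.87 m/s.
Maximum height: H = v_y0² / (2g) = 38.87² / (2 × 9.81) = 77.01 m.

77.01 m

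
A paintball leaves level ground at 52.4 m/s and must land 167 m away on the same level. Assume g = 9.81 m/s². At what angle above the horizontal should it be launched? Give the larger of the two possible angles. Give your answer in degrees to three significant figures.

71.7°

Level-ground range R = v₀² sin(2θ)/g ⇒ sin(2θ) = gR/v₀² = 9.81 × 167 / 52.4² = 0.5967.
2θ = 36.63° or 180° − 36.63° = 143.4°, so θ = 18.32° or 71.68°.
The larger angle is 71.68°.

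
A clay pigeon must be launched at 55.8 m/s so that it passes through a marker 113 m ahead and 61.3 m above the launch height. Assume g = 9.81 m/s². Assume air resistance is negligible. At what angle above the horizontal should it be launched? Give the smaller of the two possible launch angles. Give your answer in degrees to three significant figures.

40.3°

Trajectory: y = x tanθ − g x² (1 + tan²θ)/(2v₀²). With x = 113, y = 61.3, v₀ = 55.8, g = 9.81:
20.12 tan²θ − 113 tanθ + (81.42) = 0.
tanθ = [113 ± √(113² − 4 × 20.12 × (81.42))] / (2 × 20.12) = (113 ± 78.86) / 40.23, giving tanθ = 0.8487 or 4.769.
θ = 40.32° or 78.16°; the smaller is 40.32°.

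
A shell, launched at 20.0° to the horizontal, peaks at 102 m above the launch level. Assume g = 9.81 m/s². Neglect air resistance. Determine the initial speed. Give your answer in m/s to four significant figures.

At the peak v_y = 0, so v_y0 = √(2gH) = √(2 × 9.81 × 102) = 44.74 m/s.
v_y0 = v₀ sin θ ⇒ v₀ = 44.74 / sin 20.0° = 130.8 m/s.

130.8 m/s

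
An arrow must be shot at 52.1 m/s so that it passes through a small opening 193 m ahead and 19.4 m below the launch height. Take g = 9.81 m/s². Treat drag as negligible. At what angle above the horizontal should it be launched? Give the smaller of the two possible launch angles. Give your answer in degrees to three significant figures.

15.4°

Trajectory: y = x tanθ − g x² (1 + tan²θ)/(2v₀²). With x = 193, y = −19.4, v₀ = 52.1, g = 9.81:
67.31 tan²θ − 193 tanθ + (47.91) = 0.
tanθ = [193 ± √(193² − 4 × 67.31 × (47.91))] / (2 × 67.31) = (193 ± 156.0) / 134.6, giving tanθ = 0.2745 or 2.593.
θ = 15.35° or 68.91°; the smaller is 15.35°.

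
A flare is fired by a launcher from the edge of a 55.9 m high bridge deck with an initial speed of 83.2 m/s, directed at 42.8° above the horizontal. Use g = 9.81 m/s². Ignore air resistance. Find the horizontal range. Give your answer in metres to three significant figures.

759 m

vₓ = 83.20 cos 42.8° = 61.05 m/s; v_y0 = 83.20 sin 42.8° = 56.53 m/s.
The projectile lands when y = 55.9 + (56.53) t − ½·9.81·t² = 0. Positive root: t = (56.53 + √(56.53² + 2·9.81·55.9)) / 9.81 = (56.53 + 65.52) / 9.81 = 12.44 s.
Horizontal distance: R = vₓ t = 61.05 × 12.44 = 759.5 m.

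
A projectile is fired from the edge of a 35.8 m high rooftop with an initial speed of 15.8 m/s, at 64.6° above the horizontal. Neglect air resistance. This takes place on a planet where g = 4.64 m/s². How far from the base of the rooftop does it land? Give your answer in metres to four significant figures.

54.66 m

Components: vₓ = 15.80 cos 64.6° = 6.777 m/s, v_y0 = 15.80 sin 64.6° = 14.27 m/s.
The projectile lands when y = 35.8 + (14.27) t − ½·4.64·t² = 0. Positive root: t = (14.27 + √(14.27² + 2·4.64·35.8)) / 4.64 = (14.27 + 23.15) / 4.64 = 8.065 s.
Horizontal distance: R = vₓ t = 6.777 × 8.065 = 54.66 m.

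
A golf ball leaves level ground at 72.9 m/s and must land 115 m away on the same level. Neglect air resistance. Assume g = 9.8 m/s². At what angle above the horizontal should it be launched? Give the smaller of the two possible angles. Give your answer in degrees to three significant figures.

6.12°

R = v₀² sin 2θ / g gives sin 2θ = gR/v₀² = 9.80·115/72.9² = 0.2121.
2θ = 12.24° or 180° − 12.24° = 167.8°, so θ = 6.122° or 83.88°.
The smaller angle is 6.122°.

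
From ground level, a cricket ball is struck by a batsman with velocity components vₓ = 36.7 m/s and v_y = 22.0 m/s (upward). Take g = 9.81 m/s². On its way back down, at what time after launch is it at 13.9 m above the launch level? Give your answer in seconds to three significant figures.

Require v_y0 t − ½ g t² = 13.9, i.e. 4.905 t² − 22.00 t + 13.9 = 0.
t = [22.00 ± √(22.00² − 2·9.81·13.9)] / 9.81 = (22.00 ± 14.54) / 9.81, so t = 0.7609 s or t = 3.724 s.
The descending-branch root is 3.724 s.

3.72 s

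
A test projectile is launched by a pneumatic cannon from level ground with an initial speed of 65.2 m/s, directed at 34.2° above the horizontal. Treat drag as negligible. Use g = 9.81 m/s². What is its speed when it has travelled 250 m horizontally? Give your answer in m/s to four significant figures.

Horizontal component vₓ = 65.20 cos 34.2° = 53.93 m/s; vertical v_y0 = 65.20 sin 34.2° = 36.65 m/s.
x = vₓ t ⇒ t = 250/53.93 = 4.636 s.
Vertical velocity there: v_y = v_y0 − g t = 36.65 − 9.81 × 4.636 = −8.831 m/s.
Speed: √(vₓ² + v_y²) = √(53.93² + 8.831²) = 54.64 m/s.

54.64 m/s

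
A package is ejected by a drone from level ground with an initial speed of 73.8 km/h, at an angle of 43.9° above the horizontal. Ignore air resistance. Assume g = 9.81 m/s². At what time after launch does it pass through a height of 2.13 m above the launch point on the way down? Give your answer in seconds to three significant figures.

2.74 s

Convert: 73.8 km/h = 73.8/3.6 = 20.50 m/s.
Resolve: vₓ = 20.50 cos 43.9° = 14.77 m/s and v_y0 = 20.50 sin 43.9° = 14.21 m/s.
Set y = v_y0 t − ½ g t² = 2.13: 4.905 t² − 14.21 t + 2.13 = 0.
t = [14.21 ± √(14.21² − 2·9.81·2.13)] / 9.81 = (14.21 ± 12.66) / 9.81, so t = 0.1585 s or t = 2.739 s.
The descending-branch root is 2.739 s.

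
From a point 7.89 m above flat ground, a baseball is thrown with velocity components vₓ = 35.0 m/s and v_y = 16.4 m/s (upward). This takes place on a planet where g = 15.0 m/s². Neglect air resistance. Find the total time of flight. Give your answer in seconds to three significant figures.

Vertical motion (up positive, ground at y = 0): 7.500 t² − (16.40) t − 7.89 = 0, so t = (16.40 + √(16.40² + 2·15.0·7.89)) / 15.0 = (16.40 + 22.49) / 15.0 = 2.592 s.

2.59 s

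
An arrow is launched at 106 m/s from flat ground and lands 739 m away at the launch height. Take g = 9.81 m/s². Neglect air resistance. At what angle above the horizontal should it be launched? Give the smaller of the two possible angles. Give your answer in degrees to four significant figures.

R = v₀² sin 2θ / g gives sin 2θ = gR/v₀² = 9.81·739/106² = 0.6452.
2θ = 40.18° or 180° − 40.18° = 139.8°, so θ = 20.09° or 69.91°.
The smaller angle is 20.09°.

20.09°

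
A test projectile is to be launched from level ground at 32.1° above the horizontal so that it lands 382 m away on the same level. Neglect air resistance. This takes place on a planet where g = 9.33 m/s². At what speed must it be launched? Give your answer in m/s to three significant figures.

62.9 m/s

On level ground R = v₀² sin 2θ / g ⇒ v₀ = √(gR / sin 2θ).
v₀ = √(9.33 × 382 / sin 64.20°) = √(3564 / 0.9003) = √3958.7 = 62.92 m/s.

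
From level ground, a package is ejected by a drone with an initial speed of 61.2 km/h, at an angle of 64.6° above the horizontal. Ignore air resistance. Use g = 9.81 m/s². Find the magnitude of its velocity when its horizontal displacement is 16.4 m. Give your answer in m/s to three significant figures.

Convert: 61.2 km/h = 61.2/3.6 = 17.00 m/s.
vₓ = 17.00 cos 64.6° = 7.292 m/s; v_y0 = 17.00 sin 64.6° = 15.36 m/s.
At x = 16.4 m, t = x/vₓ = 16.4/7.292 = 2.249 s.
Vertical velocity there: v_y = v_y0 − g t = 15.36 − 9.81 × 2.249 = −6.707 m/s.
Speed: √(vₓ² + v_y²) = √(7.292² + 6.707²) = 9.907 m/s.

9.91 m/s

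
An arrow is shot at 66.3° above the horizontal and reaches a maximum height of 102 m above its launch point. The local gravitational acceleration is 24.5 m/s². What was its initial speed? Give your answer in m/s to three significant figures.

At the peak v_y = 0, so v_y0 = √(2gH) = √(2 × 24.5 × 102) = 70.70 m/s.
v_y0 = v₀ sin θ ⇒ v₀ = 70.70 / sin 66.3° = 77.21 m/s.

77.2 m/s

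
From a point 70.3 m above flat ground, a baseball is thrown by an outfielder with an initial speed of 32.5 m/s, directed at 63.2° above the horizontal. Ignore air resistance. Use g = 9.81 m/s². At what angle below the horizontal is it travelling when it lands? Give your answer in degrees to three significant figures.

Horizontal component vₓ = 32.50 cos 63.2° = 14.65 m/s; vertical v_y0 = 32.50 sin 63.2° = 29.01 m/s.
Vertical motion (up positive, ground at y = 0): 4.905 t² − (29.01) t − 70.3 = 0, so t = (29.01 + √(29.01² + 2·9.81·70.3)) / 9.81 = (29.01 + 47.13) / 9.81 = 7.761 s.
At impact: v_y = v_y0 − g t = −47.13 m/s; vₓ = 14.65 m/s.
Angle below horizontal: arctan(|v_y|/vₓ) = arctan(47.13/14.65) = 72.73°.

72.7°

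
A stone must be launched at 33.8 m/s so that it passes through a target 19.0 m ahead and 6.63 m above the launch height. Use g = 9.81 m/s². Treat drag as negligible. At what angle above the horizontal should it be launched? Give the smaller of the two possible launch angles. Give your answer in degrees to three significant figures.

Trajectory: y = x tanθ − g x² (1 + tan²θ)/(2v₀²). With x = 19.0, y = 6.63, v₀ = 33.8, g = 9.81:
1.550 tan²θ − 19.0 tanθ + (8.180) = 0.
tanθ = [19.0 ± √(19.0² − 4 × 1.550 × (8.180))] / (2 × 1.550) = (19.0 ± 17.61) / 3.100, giving tanθ = 0.4468 or 11.81.
θ = 24.08° or 85.16°; the smaller is 24.08°.

24.1°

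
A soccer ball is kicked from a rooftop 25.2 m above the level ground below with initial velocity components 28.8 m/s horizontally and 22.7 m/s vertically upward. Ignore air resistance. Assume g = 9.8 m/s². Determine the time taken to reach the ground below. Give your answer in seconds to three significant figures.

5.56 s

With up positive and y = 0 at the ground: y(t) = 25.2 + (22.70) t − 4.900 t². Setting y = 0 and taking the positive root: t = [22.70 + √(22.70² + 2·9.80·25.2)] / 9.80 = (22.70 + 31.77) / 9.80 = 5.558 s.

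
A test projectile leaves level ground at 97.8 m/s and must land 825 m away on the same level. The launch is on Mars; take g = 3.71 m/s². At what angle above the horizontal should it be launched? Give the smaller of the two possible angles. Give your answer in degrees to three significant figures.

9.33°

From R = (v₀²/g) sin 2θ: sin 2θ = 3.71 × 825 / 9564.8 = 0.3200.
2θ = 18.66° or 180° − 18.66° = 161.3°, so θ = 9.331° or 80.67°.
The smaller angle is 9.331°.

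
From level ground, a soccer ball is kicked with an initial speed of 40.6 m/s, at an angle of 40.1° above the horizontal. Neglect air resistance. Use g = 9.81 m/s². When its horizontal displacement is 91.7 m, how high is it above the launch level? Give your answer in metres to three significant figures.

34.5 m

Components: vₓ = 40.60 cos 40.1° = 31.06 m/s, v_y0 = 40.60 sin 40.1° = 26.15 m/s.
x = vₓ t ⇒ t = 91.7/31.06 = 2.953 s.
Height: y = v_y0 t − ½ g t² = 26.15 × 2.953 − 4.905 × 2.953² = 77.22 − 42.77 = 34.45 m.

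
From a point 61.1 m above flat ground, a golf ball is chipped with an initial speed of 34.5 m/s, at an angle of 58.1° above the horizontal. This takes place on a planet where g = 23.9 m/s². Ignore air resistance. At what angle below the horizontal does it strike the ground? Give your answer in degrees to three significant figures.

vₓ = 34.50 cos 58.1° = 18.23 m/s; v_y0 = 34.50 sin 58.1° = 29.29 m/s.
Vertical motion (up positive, ground at y = 0): 11.95 t² − (29.29) t − 61.1 = 0, so t = (29.29 + √(29.29² + 2·23.9·61.1)) / 23.9 = (29.29 + 61.47) / 23.9 = 3.797 s.
At impact: v_y = v_y0 − g t = −61.47 m/s; vₓ = 18.23 m/s.
Angle below horizontal: arctan(|v_y|/vₓ) = arctan(61.47/18.23) = 73.48°.

73.5°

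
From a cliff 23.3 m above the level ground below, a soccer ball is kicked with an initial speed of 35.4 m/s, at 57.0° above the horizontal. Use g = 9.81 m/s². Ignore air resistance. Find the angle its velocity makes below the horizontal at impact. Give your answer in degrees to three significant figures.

62.2°

Resolve: vₓ = 35.40 cos 57.0° = 19.28 m/s and v_y0 = 35.40 sin 57.0° = 29.69 m/s.
Vertical motion (up positive, ground at y = 0): 4.905 t² − (29.69) t − 23.3 = 0, so t = (29.69 + √(29.69² + 2·9.81·23.3)) / 9.81 = (29.69 + 36.59) / 9.81 = 6.756 s.
At impact: v_y = v_y0 − g t = −36.59 m/s; vₓ = 19.28 m/s.
Angle below horizontal: arctan(|v_y|/vₓ) = arctan(36.59/19.28) = 62.21°.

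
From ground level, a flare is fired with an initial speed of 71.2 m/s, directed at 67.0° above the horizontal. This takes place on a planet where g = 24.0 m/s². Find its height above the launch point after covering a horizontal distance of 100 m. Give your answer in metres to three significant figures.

vₓ = 71.20 cos 67.0° = 27.82 m/s; v_y0 = 71.20 sin 67.0° = 65.54 m/s.
At x = 100 m, t = x/vₓ = 100/27.82 = 3.595 s.
Height: y = v_y0 t − ½ g t² = 65.54 × 3.595 − 12.00 × 3.595² = 235.6 − 155.0 = 80.54 m.

80.5 m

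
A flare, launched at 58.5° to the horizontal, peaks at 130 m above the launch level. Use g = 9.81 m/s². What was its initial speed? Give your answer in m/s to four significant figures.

At the peak v_y = 0, so v_y0 = √(2gH) = √(2 × 9.81 × 130) = 50.50 m/s.
v_y0 = v₀ sin θ ⇒ v₀ = 50.50 / sin 58.5° = 59.23 m/s.

59.23 m/s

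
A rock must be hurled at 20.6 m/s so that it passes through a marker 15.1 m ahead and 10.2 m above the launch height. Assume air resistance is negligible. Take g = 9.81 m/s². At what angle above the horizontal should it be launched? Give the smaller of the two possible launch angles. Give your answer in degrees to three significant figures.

Trajectory: y = x tanθ − g x² (1 + tan²θ)/(2v₀²). With x = 15.1, y = 10.2, v₀ = 20.6, g = 9.81:
2.635 tan²θ − 15.1 tanθ + (12.84) = 0.
tanθ = [15.1 ± √(15.1² − 4 × 2.635 × (12.84))] / (2 × 2.635) = (15.1 ± 9.628) / 5.271, giving tanθ = 1.038 or 4.691.
θ = 46.07° or 77.97°; the smaller is 46.07°.

46.1°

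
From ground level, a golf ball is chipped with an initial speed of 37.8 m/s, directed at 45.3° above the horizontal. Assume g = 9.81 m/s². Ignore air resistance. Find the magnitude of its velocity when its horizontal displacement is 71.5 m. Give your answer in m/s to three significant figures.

Components: vₓ = 37.80 cos 45.3° = 26.59 m/s, v_y0 = 37.80 sin 45.3° = 26.87 m/s.
Time to reach x = 71.5 m: t = x/vₓ = 71.5/26.59 = 2.689 s.
Vertical velocity there: v_y = v_y0 − g t = 26.87 − 9.81 × 2.689 = 0.4877 m/s.
Speed: √(vₓ² + v_y²) = √(26.59² + 0.4877²) = 26.59 m/s.

26.6 m/s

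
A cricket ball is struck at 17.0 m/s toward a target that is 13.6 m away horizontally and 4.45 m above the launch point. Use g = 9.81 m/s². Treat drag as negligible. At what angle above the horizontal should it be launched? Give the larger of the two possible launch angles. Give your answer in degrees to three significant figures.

74.8°

Trajectory: y = x tanθ − g x² (1 + tan²θ)/(2v₀²). With x = 13.6, y = 4.45, v₀ = 17.0, g = 9.81:
3.139 tan²θ − 13.6 tanθ + (7.589) = 0.
tanθ = [13.6 ± √(13.6² − 4 × 3.139 × (7.589))] / (2 × 3.139) = (13.6 ± 9.469) / 6.278, giving tanθ = 0.6580 or 3.674.
θ = 33.34° or 74.78°; the larger is 74.78°.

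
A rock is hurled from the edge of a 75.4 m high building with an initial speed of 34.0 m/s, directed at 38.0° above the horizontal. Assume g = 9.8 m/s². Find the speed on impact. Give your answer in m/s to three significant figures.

51.3 m/s

Resolve: vₓ = 34.00 cos 38.0° = 26.79 m/s and v_y0 = 34.00 sin 38.0° = 20.93 m/s.
Vertical motion (up positive, ground at y = 0): 4.900 t² − (20.93) t − 75.4 = 0, so t = (20.93 + √(20.93² + 2·9.80·75.4)) / 9.80 = (20.93 + 43.77) / 9.80 = 6.603 s.
Vertical velocity at impact: v_y = v_y0 − g t = 20.93 − 9.80 × 6.603 = −43.77 m/s.
Speed: |v| = √(vₓ² + v_y²) = √(26.79² + 43.77²) = 51.32 m/s.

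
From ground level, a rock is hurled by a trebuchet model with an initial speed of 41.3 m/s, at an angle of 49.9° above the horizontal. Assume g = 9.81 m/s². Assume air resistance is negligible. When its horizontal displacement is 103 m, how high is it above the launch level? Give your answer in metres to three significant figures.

Resolve: vₓ = 41.30 cos 49.9° = 26.60 m/s and v_y0 = 41.30 sin 49.9° = 31.59 m/s.
Time to reach x = 103 m: t = x/vₓ = 103/26.60 = 3.872 s.
Height: y = v_y0 t − ½ g t² = 31.59 × 3.872 − 4.905 × 3.872² = 122.3 − 73.53 = 48.78 m.

48.8 m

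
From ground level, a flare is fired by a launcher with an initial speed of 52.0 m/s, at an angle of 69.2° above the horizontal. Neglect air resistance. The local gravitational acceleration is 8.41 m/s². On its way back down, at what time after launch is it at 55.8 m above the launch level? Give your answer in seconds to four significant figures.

10.27 s

vₓ = 52.00 cos 69.2° = 18.47 m/s; v_y0 = 52.00 sin 69.2° = 48.61 m/s.
Set y = v_y0 t − ½ g t² = 55.8: 4.205 t² − 48.61 t + 55.8 = 0.
Quadratic formula: t = (48.61 ± √1424.5) / 8.41 = (48.61 ± 37.74) / 8.41 → t = 1.292 s or 10.27 s.
The descending-branch root is 10.27 s.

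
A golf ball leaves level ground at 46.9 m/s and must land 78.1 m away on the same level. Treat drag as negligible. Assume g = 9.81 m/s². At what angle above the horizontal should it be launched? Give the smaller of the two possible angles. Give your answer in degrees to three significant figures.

R = v₀² sin 2θ / g gives sin 2θ = gR/v₀² = 9.81·78.1/46.9² = 0.3483.
2θ = 20.38° or 180° − 20.38° = 159.6°, so θ = 10.19° or 79.81°.
The smaller angle is 10.19°.

10.2°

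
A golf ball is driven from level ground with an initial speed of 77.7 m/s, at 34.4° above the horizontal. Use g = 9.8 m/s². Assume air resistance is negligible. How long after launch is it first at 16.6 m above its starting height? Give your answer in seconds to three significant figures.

0.396 s

Components: vₓ = 77.70 cos 34.4° = 64.11 m/s, v_y0 = 77.70 sin 34.4° = 43.90 m/s.
Require v_y0 t − ½ g t² = 16.6, i.e. 4.900 t² − 43.90 t + 16.6 = 0.
t = [43.90 ± √(43.90² − 2·9.80·16.6)] / 9.80 = (43.90 ± 40.02) / 9.80, so t = 0.3956 s or t = 8.563 s.
The first (ascending) time is 0.3956 s.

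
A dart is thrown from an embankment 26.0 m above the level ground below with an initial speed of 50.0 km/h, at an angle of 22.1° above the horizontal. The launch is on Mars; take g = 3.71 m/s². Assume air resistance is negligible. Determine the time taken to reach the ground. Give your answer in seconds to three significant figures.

Convert: 50.0 km/h = 50.0/3.6 = 13.89 m/s.
vₓ = 13.89 cos 22.1° = 12.87 m/s; v_y0 = 13.89 sin 22.1° = 5.225 m/s.
With up positive and y = 0 at the ground: y(t) = 26.0 + (5.225) t − 1.855 t². Setting y = 0 and taking the positive root: t = [5.225 + √(5.225² + 2·3.71·26.0)] / 3.71 = (5.225 + 14.84) / 3.71 = 5.408 s.

5.41 s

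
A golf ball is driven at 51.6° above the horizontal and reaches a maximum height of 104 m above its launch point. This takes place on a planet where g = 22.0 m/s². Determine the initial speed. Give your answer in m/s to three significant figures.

86.3 m/s

At the peak v_y = 0, so v_y0 = √(2gH) = √(2 × 22.0 × 104) = 67.65 m/s.
v_y0 = v₀ sin θ ⇒ v₀ = 67.65 / sin 51.6° = 86.32 m/s.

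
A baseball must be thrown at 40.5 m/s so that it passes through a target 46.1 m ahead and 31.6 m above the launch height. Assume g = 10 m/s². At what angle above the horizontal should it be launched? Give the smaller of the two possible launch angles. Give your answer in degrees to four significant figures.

Trajectory: y = x tanθ − g x² (1 + tan²θ)/(2v₀²). With x = 46.1, y = 31.6, v₀ = 40.5, g = 10.0:
6.478 tan²θ − 46.1 tanθ + (38.08) = 0.
tanθ = [46.1 ± √(46.1² − 4 × 6.478 × (38.08))] / (2 × 6.478) = (46.1 ± 33.74) / 12.96, giving tanθ = 0.9538 or 6.162.
θ = 43.65° or 80.78°; the smaller is 43.65°.

43.65°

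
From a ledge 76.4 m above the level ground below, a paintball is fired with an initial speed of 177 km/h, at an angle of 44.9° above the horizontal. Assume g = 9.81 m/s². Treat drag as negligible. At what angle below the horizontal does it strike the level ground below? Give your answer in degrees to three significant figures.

Convert: 177 km/h = 177/3.6 = 49.17 m/s.
Horizontal component vₓ = 49.17 cos 44.9° = 34.83 m/s; vertical v_y0 = 49.17 sin 44.9° = 34.71 m/s.
With up positive and y = 0 at the ground: y(t) = 76.4 + (34.71) t − 4.905 t². Setting y = 0 and taking the positive root: t = [34.71 + √(34.71² + 2·9.81·76.4)] / 9.81 = (34.71 + 51.99) / 9.81 = 8.838 s.
At impact: v_y = v_y0 − g t = −51.99 m/s; vₓ = 34.83 m/s.
Angle below horizontal: arctan(|v_y|/vₓ) = arctan(51.99/34.83) = 56.19°.

56.2°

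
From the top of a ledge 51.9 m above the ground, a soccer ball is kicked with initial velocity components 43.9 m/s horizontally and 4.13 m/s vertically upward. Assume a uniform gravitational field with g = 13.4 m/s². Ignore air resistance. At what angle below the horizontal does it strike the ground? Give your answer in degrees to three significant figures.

40.5°

With up positive and y = 0 at the ground: y(t) = 51.9 + (4.130) t − 6.700 t². Setting y = 0 and taking the positive root: t = [4.130 + √(4.130² + 2·13.4·51.9)] / 13.4 = (4.130 + 37.52) / 13.4 = 3.108 s.
At impact: v_y = v_y0 − g t = −37.52 m/s; vₓ = 43.90 m/s.
Angle below horizontal: arctan(|v_y|/vₓ) = arctan(37.52/43.90) = 40.52°.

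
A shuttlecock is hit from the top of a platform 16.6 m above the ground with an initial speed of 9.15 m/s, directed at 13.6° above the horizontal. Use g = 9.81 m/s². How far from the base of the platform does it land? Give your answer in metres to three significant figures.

18.4 m

Components: vₓ = 9.150 cos 13.6° = 8.893 m/s, v_y0 = 9.150 sin 13.6° = 2.152 m/s.
The projectile lands when y = 16.6 + (2.152) t − ½·9.81·t² = 0. Positive root: t = (2.152 + √(2.152² + 2·9.81·16.6)) / 9.81 = (2.152 + 18.17) / 9.81 = 2.072 s.
Horizontal distance: R = vₓ t = 8.893 × 2.072 = 18.43 m.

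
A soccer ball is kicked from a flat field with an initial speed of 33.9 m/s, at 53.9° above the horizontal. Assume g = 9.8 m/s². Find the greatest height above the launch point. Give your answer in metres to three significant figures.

38.3 m

Components: vₓ = 33.90 cos 53.9° = 19.97 m/s, v_y0 = 33.90 sin 53.9° = 27.39 m/s.
Maximum height: H = v_y0² / (2g) = 27.39² / (2 × 9.80) = 38.28 m.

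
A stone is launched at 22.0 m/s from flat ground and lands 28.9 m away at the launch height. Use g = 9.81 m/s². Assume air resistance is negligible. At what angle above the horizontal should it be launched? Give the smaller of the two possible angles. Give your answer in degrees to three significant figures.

17.9°

From R = (v₀²/g) sin 2θ: sin 2θ = 9.81 × 28.9 / 484.00 = 0.5858.
2θ = 35.86° or 180° − 35.86° = 144.1°, so θ = 17.93° or 72.07°.
The smaller angle is 17.93°.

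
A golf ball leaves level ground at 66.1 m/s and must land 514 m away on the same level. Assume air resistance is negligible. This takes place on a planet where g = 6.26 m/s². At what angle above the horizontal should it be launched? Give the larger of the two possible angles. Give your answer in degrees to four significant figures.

R = v₀² sin 2θ / g gives sin 2θ = gR/v₀² = 6.26·514/66.1² = 0.7364.
2θ = 47.43° or 180° − 47.43° = 132.6°, so θ = 23.71° or 66.29°.
The larger angle is 66.29°.

66.29°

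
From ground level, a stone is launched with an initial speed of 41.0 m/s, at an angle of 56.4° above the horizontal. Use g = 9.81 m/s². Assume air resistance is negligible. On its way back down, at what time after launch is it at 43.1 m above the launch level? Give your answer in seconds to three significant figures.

5.31 s

Horizontal component vₓ = 41.00 cos 56.4° = 22.69 m/s; vertical v_y0 = 41.00 sin 56.4° = 34.15 m/s.
Set y = v_y0 t − ½ g t² = 43.1: 4.905 t² − 34.15 t + 43.1 = 0.
Quadratic formula: t = (34.15 ± √320.58) / 9.81 = (34.15 ± 17.90) / 9.81 → t = 1.656 s or 5.306 s.
The descending-branch root is 5.306 s.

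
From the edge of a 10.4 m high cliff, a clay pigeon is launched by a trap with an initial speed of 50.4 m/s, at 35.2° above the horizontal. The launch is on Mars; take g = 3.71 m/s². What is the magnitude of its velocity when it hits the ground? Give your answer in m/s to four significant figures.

51.16 m/s

Resolve: vₓ = 50.40 cos 35.2° = 41.18 m/s and v_y0 = 50.40 sin 35.2° = 29.05 m/s.
Vertical motion (up positive, ground at y = 0): 1.855 t² − (29.05) t − 10.4 = 0, so t = (29.05 + √(29.05² + 2·3.71·10.4)) / 3.71 = (29.05 + 30.35) / 3.71 = 16.01 s.
Vertical velocity at impact: v_y = v_y0 − g t = 29.05 − 3.71 × 16.01 = −30.35 m/s.
Speed: |v| = √(vₓ² + v_y²) = √(41.18² + 30.35²) = 51.16 m/s.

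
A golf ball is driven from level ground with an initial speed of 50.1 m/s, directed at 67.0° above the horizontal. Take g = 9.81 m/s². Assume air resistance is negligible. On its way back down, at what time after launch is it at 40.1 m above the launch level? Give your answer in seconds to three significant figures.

Resolve: vₓ = 50.10 cos 67.0° = 19.58 m/s and v_y0 = 50.10 sin 67.0° = 46.12 m/s.
Require v_y0 t − ½ g t² = 40.1, i.e. 4.905 t² − 46.12 t + 40.1 = 0.
Quadratic formula: t = (46.12 ± √1340.0) / 9.81 = (46.12 ± 36.61) / 9.81 → t = 0.9695 s or 8.433 s.
The descending-branch root is 8.433 s.

8.43 s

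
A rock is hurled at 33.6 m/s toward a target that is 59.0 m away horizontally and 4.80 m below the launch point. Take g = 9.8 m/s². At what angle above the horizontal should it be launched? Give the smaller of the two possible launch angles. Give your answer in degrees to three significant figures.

10.4°

Trajectory: y = x tanθ − g x² (1 + tan²θ)/(2v₀²). With x = 59.0, y = −4.80, v₀ = 33.6, g = 9.80:
15.11 tan²θ − 59.0 tanθ + (10.31) = 0.
tanθ = [59.0 ± √(59.0² − 4 × 15.11 × (10.31))] / (2 × 15.11) = (59.0 ± 53.46) / 30.22, giving tanθ = 0.1833 or 3.722.
θ = 10.39° or 74.96°; the smaller is 10.39°.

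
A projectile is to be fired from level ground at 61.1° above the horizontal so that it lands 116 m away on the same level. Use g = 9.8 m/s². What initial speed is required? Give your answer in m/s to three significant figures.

36.7 m/s

Level-ground range: R = v₀² sin(2θ)/g, so v₀ = √(gR / sin 2θ).
v₀ = √(9.80 × 116 / sin 122.2°) = √(1137 / 0.8462) = √1343.4 = 36.65 m/s.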